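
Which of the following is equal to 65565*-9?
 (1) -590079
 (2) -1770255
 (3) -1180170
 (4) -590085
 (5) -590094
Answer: 4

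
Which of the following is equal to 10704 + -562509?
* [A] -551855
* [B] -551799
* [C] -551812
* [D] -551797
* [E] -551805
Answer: E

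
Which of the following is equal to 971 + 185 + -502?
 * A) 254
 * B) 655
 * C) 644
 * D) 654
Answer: D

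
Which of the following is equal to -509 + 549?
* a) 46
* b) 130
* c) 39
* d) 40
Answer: d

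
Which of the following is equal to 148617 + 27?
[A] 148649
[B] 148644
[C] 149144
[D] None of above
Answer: B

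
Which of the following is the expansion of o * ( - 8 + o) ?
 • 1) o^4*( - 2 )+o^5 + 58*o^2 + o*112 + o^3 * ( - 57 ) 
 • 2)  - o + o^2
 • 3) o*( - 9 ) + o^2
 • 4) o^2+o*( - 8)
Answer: 4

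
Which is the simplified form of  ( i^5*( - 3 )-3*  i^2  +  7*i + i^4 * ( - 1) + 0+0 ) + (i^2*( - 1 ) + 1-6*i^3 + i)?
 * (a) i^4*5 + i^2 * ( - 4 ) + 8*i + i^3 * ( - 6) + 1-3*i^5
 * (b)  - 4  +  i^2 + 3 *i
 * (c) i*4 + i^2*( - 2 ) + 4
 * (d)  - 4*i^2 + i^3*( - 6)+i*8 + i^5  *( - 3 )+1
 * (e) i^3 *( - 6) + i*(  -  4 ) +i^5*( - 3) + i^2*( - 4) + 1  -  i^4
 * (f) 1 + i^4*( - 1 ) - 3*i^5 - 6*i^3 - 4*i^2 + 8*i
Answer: f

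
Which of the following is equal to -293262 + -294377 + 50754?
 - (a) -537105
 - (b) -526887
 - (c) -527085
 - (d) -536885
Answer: d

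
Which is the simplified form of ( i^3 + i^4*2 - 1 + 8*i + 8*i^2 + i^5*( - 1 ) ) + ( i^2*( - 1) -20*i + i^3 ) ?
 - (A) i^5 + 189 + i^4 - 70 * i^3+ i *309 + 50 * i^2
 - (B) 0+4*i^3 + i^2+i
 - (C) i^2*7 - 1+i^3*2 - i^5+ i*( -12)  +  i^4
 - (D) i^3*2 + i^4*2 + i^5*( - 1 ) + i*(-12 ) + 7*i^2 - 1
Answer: D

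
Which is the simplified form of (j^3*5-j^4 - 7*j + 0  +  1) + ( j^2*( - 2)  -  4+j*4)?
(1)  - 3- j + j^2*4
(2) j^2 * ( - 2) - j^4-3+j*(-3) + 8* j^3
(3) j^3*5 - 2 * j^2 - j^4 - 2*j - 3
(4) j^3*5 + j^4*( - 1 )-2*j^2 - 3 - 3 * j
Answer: 4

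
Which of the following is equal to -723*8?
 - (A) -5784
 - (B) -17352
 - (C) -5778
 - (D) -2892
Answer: A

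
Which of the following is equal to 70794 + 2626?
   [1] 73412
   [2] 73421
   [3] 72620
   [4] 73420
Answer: 4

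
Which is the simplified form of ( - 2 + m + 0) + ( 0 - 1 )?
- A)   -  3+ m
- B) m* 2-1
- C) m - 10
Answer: A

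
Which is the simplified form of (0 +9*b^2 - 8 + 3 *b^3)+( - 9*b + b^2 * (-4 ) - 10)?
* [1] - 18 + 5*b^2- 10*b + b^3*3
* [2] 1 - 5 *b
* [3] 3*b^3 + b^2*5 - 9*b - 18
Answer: 3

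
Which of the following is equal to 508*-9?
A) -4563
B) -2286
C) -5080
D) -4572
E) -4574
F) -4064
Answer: D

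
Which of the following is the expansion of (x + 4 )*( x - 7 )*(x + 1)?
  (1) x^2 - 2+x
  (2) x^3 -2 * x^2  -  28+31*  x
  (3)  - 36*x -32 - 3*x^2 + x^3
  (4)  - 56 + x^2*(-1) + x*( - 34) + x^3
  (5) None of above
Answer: 5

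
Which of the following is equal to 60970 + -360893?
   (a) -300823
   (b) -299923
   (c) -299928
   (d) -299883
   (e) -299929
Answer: b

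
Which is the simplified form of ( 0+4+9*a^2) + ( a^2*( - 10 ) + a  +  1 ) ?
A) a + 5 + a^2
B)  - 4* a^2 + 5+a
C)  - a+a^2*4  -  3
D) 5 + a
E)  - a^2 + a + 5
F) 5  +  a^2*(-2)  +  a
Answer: E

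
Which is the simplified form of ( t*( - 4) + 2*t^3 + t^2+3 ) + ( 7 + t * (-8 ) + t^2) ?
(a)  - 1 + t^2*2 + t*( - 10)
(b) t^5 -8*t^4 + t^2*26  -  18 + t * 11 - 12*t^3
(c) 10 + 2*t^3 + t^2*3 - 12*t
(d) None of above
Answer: d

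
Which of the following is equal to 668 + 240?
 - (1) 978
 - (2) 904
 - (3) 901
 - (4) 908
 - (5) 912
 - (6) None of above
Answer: 4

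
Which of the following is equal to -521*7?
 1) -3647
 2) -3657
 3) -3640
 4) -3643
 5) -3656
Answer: 1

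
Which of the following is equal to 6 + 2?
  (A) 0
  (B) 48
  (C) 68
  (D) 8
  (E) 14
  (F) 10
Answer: D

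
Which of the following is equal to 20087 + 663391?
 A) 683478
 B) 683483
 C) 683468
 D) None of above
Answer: A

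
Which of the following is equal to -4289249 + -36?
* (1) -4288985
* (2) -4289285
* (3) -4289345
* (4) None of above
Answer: 2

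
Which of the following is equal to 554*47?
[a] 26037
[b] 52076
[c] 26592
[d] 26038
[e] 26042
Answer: d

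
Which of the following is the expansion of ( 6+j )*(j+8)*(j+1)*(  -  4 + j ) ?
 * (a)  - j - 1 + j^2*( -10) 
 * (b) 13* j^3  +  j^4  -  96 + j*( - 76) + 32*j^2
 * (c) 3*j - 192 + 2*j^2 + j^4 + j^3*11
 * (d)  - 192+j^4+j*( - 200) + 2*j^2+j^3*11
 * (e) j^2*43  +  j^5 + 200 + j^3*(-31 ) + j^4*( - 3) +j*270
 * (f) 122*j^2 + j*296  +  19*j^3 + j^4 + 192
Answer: d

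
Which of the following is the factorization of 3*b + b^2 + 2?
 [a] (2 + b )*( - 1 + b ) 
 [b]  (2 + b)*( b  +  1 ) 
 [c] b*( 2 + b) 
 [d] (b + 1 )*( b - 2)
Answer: b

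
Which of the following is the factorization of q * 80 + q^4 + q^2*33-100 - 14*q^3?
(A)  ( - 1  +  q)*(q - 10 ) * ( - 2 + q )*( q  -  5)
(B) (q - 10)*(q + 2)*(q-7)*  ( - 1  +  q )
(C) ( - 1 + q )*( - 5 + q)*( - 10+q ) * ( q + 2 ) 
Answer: C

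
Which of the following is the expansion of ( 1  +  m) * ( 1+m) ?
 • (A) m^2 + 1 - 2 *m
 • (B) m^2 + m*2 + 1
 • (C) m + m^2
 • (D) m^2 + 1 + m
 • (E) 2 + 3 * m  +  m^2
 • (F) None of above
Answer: B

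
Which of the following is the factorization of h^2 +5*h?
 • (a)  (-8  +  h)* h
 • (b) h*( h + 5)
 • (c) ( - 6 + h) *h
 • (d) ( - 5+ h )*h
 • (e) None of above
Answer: b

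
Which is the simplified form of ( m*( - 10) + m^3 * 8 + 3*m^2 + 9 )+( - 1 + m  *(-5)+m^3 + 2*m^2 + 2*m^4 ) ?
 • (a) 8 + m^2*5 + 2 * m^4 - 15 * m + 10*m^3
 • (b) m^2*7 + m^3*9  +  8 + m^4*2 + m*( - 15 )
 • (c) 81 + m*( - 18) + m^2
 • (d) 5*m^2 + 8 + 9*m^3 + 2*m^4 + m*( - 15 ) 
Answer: d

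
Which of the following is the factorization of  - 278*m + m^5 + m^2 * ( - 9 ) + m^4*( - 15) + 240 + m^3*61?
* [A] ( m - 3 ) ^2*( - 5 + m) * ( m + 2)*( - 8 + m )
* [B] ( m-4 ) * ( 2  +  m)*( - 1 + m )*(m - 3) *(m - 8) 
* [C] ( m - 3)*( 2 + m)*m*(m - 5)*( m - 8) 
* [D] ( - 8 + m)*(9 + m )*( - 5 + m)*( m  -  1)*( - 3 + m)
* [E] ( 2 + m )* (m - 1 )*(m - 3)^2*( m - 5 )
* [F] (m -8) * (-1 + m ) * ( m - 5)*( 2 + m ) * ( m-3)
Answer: F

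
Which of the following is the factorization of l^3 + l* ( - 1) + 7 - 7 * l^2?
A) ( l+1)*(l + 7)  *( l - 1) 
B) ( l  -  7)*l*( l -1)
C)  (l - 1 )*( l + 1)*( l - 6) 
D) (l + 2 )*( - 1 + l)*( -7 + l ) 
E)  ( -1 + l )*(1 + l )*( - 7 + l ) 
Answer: E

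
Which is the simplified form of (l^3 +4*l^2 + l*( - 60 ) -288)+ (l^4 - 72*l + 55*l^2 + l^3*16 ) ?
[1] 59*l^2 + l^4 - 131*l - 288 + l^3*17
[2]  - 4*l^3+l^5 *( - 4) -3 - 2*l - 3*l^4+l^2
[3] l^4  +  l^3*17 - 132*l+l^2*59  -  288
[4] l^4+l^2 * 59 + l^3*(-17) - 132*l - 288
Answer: 3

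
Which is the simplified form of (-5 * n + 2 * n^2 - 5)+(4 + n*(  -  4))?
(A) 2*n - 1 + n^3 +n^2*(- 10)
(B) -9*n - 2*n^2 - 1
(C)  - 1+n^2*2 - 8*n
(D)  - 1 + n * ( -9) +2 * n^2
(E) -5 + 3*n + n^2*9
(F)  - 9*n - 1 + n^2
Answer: D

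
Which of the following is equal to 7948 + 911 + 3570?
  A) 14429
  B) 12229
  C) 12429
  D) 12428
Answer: C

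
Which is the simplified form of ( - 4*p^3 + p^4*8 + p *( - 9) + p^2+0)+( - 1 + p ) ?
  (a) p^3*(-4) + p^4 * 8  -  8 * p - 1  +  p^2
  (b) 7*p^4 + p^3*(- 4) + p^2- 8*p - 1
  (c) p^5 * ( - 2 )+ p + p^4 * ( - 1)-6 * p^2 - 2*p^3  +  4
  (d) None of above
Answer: a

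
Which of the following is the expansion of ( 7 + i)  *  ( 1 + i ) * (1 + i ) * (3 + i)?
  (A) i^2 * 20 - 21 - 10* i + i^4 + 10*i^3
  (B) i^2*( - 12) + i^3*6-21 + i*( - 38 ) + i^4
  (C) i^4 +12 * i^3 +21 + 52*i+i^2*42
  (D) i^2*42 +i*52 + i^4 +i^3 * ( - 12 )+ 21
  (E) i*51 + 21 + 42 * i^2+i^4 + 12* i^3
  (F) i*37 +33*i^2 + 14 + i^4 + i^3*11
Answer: C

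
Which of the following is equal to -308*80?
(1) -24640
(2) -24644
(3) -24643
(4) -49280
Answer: 1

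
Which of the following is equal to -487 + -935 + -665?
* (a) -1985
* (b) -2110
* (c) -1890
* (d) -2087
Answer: d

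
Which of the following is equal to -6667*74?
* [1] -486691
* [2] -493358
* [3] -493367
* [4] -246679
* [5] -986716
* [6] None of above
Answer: 2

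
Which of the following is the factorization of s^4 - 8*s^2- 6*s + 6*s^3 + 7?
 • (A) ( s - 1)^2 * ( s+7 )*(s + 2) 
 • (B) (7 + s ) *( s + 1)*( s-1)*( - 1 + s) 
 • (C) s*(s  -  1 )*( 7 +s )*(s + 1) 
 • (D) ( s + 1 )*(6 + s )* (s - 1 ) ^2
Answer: B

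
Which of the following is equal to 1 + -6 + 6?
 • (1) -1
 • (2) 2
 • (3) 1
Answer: 3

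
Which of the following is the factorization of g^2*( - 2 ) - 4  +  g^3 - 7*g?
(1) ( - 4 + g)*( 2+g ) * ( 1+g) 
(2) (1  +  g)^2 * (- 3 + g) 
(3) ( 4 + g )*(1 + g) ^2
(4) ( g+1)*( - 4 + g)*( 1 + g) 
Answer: 4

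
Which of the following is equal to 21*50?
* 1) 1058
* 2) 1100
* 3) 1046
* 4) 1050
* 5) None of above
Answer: 4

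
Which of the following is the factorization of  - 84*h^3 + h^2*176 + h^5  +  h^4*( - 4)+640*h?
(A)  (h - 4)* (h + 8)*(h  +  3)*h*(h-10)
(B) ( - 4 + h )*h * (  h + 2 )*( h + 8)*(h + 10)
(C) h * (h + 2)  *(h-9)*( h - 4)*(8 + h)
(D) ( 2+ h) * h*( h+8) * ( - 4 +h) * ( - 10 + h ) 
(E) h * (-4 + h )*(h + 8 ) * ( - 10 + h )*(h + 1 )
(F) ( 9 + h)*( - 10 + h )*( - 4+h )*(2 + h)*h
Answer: D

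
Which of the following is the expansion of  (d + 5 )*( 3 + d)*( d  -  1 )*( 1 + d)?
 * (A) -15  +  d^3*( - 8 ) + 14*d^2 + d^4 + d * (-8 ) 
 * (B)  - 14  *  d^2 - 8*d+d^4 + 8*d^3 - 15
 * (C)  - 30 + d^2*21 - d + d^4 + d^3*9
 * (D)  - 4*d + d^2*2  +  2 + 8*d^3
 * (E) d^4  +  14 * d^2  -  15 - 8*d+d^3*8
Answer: E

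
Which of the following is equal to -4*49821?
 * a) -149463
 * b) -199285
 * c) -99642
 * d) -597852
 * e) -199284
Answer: e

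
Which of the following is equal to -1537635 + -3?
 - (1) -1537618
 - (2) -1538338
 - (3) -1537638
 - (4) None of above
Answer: 3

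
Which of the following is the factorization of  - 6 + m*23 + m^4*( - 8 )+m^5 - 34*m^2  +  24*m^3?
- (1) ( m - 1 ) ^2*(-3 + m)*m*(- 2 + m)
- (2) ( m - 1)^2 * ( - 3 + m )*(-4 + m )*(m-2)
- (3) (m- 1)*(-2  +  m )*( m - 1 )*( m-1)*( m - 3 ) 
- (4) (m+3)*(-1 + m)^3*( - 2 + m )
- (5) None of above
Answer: 3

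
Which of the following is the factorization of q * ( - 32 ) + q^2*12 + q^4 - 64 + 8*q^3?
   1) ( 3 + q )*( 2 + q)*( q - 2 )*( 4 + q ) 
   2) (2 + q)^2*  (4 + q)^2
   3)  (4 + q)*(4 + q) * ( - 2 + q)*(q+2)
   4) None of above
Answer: 3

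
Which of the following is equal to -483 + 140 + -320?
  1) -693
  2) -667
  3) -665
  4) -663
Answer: 4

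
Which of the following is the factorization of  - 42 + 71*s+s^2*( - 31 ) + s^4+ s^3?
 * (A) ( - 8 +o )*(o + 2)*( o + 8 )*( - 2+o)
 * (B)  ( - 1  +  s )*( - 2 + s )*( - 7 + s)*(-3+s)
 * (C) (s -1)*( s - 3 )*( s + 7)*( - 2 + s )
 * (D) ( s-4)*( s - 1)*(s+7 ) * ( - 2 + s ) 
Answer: C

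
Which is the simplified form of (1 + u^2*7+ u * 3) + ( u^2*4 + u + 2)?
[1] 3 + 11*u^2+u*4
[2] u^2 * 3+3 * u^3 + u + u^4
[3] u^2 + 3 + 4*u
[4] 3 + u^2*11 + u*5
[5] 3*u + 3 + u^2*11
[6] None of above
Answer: 1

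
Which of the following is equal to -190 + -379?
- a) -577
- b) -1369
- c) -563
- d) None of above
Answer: d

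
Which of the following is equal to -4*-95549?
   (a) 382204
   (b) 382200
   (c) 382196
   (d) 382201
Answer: c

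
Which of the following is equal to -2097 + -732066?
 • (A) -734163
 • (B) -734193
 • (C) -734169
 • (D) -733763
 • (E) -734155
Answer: A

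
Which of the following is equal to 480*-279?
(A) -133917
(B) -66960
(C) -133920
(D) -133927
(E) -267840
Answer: C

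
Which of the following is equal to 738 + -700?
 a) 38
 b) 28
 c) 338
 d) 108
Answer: a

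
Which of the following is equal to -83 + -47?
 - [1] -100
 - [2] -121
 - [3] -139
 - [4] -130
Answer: 4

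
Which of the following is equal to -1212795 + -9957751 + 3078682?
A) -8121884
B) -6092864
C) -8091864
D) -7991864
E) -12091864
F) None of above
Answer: C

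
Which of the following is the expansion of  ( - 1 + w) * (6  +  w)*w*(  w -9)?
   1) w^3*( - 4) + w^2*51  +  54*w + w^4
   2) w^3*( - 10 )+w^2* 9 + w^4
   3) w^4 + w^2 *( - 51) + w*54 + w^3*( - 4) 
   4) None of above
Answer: 3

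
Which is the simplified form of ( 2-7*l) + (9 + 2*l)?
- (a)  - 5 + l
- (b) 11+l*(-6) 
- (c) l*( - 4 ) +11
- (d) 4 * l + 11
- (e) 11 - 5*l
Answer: e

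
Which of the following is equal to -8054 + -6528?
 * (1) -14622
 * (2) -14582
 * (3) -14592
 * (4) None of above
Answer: 2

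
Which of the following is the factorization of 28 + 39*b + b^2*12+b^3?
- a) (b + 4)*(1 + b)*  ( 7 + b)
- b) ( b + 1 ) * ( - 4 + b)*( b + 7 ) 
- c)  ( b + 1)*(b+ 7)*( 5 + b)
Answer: a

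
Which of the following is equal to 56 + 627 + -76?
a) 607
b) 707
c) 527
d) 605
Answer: a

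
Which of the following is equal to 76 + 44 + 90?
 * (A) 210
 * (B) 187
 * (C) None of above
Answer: A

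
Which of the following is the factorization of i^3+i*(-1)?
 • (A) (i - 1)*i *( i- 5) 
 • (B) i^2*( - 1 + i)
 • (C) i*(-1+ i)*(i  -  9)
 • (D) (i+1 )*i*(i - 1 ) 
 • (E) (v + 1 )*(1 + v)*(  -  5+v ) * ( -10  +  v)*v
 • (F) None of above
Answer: D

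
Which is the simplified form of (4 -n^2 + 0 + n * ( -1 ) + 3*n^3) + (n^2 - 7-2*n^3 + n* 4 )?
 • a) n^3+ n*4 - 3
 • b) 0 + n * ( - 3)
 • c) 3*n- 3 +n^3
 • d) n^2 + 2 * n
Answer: c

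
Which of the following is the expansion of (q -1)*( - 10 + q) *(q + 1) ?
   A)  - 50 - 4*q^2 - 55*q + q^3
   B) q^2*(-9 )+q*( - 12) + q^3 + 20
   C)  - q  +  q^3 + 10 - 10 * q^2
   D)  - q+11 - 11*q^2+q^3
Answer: C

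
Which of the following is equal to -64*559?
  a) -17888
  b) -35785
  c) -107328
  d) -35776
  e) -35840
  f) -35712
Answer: d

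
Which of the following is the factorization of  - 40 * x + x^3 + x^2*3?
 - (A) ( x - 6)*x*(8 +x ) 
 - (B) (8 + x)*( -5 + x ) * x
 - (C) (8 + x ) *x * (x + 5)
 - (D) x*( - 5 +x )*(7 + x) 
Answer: B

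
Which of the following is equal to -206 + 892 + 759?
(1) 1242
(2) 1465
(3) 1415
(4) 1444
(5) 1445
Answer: 5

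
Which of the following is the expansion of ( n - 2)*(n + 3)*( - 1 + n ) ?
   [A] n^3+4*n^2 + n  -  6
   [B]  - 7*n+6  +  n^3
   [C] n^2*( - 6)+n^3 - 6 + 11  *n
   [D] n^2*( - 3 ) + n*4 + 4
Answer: B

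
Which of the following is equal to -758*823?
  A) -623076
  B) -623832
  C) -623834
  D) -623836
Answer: C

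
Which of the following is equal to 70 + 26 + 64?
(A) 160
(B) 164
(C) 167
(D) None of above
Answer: A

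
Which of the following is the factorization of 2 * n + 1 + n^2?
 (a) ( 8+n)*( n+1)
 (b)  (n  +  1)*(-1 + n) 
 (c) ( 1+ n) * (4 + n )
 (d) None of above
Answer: d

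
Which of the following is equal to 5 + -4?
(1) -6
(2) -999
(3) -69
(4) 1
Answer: 4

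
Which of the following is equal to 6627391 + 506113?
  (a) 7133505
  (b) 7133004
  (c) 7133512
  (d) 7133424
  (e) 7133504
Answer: e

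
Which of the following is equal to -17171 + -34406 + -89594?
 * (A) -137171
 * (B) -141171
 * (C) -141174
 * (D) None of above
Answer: B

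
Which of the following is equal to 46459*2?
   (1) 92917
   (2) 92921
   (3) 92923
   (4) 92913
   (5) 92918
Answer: 5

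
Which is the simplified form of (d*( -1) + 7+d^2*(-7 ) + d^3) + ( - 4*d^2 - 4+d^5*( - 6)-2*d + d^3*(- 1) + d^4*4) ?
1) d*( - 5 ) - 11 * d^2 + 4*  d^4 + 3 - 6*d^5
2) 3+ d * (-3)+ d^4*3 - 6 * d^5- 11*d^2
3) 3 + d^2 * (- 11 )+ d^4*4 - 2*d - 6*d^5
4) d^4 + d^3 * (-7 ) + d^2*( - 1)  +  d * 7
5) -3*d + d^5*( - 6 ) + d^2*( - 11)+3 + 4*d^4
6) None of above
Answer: 5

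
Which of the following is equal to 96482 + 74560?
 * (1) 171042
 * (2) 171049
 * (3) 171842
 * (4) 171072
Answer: 1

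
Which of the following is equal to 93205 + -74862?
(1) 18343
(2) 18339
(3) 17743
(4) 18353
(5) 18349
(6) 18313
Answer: 1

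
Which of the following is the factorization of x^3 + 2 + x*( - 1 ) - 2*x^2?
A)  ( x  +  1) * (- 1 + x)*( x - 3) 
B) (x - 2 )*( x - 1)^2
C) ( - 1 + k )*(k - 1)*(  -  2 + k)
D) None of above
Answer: D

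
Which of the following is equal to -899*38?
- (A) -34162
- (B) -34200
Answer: A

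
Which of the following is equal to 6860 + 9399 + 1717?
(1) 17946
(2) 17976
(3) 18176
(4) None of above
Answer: 2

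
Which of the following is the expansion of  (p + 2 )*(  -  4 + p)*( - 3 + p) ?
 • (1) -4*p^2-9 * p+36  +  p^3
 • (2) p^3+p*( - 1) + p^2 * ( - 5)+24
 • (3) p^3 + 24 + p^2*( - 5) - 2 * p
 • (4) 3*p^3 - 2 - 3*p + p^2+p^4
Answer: 3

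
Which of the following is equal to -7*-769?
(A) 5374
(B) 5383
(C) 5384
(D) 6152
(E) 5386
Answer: B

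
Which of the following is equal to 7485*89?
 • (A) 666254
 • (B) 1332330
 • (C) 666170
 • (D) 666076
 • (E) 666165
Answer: E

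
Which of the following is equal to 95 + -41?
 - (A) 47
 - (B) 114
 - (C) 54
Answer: C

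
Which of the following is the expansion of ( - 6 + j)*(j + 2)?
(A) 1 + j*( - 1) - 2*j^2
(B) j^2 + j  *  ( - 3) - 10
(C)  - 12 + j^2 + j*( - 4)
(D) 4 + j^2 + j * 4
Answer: C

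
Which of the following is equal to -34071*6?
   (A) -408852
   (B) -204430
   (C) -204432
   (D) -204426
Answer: D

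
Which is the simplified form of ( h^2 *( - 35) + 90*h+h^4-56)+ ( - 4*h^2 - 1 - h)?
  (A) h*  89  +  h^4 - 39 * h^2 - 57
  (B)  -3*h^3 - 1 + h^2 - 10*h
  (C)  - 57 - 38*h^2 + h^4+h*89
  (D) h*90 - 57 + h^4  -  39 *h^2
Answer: A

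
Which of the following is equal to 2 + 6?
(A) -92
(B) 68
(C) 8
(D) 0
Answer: C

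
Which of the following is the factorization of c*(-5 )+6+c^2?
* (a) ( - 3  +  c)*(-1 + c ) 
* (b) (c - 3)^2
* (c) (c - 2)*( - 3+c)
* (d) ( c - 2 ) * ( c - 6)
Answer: c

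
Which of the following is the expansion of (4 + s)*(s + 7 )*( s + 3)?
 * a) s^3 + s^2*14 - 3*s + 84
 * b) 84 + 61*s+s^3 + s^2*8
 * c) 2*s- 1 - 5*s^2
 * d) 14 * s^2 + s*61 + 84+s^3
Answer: d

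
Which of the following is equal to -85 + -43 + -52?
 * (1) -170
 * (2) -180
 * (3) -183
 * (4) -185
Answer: 2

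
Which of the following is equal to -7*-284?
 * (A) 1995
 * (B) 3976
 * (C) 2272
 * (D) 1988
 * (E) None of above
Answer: D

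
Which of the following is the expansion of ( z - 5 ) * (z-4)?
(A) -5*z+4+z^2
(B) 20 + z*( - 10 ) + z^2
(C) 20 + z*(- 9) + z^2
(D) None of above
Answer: C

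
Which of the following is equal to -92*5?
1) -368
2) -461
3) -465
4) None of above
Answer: 4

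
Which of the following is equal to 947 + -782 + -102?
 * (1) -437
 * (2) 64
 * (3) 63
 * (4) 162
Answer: 3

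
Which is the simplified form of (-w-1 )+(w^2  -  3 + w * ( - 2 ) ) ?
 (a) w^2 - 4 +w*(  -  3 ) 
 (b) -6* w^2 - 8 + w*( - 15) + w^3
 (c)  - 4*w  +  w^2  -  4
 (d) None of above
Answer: a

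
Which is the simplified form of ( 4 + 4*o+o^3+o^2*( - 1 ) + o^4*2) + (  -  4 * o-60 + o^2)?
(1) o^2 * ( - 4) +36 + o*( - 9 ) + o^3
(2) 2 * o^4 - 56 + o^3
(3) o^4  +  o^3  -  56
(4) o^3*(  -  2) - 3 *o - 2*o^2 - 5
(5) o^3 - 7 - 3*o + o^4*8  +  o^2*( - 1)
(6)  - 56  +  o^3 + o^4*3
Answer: 2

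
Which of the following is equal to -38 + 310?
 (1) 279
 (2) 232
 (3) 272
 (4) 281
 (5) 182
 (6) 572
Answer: 3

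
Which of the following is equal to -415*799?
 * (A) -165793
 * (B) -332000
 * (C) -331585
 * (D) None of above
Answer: C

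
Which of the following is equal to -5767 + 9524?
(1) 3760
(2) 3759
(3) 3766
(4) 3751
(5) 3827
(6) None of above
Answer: 6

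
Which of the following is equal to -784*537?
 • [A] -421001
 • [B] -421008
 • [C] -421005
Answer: B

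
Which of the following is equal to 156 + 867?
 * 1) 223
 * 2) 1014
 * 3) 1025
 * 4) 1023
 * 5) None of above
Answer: 4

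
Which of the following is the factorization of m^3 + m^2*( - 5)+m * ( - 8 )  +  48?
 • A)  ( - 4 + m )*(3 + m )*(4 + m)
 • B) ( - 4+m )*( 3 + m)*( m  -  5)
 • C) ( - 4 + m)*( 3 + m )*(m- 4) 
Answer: C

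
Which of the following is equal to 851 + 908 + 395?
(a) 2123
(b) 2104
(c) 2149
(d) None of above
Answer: d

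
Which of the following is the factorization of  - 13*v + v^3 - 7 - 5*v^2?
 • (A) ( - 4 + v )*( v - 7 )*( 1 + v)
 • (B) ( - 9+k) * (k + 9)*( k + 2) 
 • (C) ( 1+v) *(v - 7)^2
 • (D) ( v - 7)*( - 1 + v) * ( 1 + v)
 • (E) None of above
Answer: E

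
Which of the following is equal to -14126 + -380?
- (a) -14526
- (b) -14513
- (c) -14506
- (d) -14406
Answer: c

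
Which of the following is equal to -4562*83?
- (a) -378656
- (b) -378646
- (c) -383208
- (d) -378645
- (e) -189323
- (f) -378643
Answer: b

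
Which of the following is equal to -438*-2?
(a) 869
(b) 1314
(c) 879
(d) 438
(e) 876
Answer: e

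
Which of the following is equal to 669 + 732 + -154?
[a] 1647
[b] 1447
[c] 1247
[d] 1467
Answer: c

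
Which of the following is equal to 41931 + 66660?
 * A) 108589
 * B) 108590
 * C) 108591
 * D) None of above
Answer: C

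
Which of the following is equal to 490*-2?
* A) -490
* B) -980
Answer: B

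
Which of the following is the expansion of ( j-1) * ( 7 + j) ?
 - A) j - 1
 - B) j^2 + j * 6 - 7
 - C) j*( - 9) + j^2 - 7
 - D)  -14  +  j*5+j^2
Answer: B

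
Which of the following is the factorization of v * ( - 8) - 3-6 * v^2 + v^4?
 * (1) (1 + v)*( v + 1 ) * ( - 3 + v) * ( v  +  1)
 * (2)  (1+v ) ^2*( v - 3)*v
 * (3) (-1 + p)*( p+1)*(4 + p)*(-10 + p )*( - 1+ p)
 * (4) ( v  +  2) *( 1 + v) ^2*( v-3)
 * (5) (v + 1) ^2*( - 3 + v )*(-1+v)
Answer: 1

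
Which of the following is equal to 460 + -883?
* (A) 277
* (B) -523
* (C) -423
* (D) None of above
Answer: C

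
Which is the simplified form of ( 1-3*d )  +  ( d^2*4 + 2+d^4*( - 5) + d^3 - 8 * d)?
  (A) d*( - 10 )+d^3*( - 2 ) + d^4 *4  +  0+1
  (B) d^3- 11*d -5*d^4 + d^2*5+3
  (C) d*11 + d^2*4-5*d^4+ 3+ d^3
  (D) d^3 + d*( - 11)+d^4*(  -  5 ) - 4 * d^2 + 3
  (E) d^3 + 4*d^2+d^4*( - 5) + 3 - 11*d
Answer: E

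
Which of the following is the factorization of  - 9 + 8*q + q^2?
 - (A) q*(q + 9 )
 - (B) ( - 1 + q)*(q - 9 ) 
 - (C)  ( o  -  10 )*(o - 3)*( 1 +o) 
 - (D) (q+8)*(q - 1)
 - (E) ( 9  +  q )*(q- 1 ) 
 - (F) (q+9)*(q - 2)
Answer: E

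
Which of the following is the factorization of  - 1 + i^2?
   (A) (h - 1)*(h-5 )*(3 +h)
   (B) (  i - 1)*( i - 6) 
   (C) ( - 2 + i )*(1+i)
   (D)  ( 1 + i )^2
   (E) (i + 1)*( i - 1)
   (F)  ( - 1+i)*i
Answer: E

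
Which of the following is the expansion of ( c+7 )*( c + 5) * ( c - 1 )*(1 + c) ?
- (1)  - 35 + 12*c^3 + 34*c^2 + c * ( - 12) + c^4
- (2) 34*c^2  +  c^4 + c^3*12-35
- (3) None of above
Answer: 1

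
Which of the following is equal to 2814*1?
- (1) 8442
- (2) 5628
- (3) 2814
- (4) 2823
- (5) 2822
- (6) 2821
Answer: 3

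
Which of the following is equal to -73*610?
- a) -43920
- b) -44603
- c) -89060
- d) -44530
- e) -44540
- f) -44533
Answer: d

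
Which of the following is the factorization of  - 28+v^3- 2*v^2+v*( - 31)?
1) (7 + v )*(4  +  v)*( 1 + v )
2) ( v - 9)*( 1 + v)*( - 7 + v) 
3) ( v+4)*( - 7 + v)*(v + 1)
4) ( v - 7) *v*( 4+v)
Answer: 3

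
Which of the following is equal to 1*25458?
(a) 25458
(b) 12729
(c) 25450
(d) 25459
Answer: a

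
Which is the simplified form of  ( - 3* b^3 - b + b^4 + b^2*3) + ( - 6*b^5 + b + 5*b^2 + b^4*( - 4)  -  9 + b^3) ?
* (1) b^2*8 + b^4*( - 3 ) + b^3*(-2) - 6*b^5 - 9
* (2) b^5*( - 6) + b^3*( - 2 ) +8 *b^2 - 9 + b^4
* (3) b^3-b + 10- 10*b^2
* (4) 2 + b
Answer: 1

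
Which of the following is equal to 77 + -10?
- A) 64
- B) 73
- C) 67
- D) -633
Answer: C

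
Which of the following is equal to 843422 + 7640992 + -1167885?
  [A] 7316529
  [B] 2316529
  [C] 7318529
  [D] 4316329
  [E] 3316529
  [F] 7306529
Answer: A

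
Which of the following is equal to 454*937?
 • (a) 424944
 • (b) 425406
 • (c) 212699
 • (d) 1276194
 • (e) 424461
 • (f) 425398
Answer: f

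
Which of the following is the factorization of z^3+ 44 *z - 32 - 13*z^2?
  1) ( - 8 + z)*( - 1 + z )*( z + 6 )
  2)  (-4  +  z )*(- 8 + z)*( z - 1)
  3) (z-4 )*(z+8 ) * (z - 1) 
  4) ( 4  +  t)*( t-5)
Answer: 2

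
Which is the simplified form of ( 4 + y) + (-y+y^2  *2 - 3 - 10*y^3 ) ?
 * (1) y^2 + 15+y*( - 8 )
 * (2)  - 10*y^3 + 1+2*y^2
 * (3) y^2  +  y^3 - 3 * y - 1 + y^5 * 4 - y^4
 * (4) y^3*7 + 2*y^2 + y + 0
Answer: 2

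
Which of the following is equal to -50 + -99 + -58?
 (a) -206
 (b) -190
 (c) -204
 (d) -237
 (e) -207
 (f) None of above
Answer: e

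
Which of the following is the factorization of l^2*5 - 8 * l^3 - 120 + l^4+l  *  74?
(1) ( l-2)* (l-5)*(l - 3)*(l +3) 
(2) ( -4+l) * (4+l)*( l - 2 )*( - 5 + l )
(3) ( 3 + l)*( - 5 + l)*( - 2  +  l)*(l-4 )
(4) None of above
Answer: 3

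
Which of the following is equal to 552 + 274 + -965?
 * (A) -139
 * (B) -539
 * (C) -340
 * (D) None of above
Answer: A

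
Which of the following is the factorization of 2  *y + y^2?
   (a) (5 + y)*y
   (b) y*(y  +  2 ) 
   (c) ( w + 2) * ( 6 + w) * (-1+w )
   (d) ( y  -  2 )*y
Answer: b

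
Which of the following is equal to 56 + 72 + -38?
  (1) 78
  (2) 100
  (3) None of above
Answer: 3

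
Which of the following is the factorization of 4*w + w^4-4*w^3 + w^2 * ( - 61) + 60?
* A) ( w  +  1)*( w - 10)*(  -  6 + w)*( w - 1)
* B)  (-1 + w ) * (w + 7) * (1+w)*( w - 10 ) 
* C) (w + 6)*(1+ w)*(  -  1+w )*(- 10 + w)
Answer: C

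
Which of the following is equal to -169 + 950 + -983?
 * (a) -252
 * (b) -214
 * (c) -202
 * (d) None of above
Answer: c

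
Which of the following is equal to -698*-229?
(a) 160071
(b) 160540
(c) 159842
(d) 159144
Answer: c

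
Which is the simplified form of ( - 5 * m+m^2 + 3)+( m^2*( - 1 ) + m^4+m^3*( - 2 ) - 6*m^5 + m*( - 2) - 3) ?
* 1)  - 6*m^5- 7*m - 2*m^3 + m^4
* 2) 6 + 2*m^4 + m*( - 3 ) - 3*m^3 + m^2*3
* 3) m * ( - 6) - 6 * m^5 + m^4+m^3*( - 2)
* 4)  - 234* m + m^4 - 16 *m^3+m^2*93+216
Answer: 1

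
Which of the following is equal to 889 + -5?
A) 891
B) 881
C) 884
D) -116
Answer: C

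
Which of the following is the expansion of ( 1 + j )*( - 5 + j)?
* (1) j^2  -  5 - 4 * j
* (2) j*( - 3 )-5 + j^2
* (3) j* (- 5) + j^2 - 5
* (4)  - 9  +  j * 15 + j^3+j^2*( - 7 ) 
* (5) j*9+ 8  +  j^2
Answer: 1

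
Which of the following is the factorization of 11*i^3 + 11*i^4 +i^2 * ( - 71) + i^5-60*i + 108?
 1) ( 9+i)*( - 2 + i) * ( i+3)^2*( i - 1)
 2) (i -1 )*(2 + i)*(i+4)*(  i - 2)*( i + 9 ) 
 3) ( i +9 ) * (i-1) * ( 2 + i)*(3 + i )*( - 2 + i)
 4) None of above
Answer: 3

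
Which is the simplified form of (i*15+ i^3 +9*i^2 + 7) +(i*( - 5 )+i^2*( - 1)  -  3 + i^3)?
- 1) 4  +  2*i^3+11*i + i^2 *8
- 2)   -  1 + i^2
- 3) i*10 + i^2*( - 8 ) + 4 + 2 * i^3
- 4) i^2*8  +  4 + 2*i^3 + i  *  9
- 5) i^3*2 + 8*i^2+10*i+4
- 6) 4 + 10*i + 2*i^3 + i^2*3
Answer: 5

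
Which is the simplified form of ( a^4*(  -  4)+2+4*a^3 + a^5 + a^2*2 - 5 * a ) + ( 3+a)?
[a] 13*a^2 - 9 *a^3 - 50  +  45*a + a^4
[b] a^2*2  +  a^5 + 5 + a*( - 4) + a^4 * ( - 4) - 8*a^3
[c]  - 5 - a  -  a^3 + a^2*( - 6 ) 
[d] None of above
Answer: d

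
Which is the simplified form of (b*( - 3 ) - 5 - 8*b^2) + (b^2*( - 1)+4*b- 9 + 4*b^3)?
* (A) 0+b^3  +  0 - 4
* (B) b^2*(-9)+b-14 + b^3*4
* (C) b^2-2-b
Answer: B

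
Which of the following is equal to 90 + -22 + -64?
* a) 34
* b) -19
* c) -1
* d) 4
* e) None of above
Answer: d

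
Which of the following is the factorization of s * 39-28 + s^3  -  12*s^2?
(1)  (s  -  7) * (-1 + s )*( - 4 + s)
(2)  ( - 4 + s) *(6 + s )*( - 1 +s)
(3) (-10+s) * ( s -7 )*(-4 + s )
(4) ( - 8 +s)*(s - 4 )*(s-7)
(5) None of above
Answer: 1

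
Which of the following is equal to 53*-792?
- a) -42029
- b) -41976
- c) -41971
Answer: b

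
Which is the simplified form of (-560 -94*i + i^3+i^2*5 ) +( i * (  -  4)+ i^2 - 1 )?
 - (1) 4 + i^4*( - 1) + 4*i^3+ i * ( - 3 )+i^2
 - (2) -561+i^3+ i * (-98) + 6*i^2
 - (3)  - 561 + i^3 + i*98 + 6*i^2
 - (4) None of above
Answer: 2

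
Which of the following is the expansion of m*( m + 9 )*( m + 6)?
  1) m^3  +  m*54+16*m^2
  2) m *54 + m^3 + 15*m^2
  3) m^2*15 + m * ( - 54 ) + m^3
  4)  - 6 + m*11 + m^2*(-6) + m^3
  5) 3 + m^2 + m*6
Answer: 2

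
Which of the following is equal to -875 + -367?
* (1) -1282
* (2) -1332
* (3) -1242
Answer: 3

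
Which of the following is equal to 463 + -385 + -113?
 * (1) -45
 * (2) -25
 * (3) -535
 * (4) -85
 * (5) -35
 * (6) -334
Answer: 5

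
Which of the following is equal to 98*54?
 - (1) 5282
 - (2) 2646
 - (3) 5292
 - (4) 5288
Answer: 3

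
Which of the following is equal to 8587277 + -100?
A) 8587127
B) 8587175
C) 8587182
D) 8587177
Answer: D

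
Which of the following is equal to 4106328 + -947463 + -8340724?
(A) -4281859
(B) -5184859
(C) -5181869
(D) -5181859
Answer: D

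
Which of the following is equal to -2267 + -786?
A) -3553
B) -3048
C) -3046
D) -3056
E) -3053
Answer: E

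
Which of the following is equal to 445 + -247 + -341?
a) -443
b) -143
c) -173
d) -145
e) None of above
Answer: b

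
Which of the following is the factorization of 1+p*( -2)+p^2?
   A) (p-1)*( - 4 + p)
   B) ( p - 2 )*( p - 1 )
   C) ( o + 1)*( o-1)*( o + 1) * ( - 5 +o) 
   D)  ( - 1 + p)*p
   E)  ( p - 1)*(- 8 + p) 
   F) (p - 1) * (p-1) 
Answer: F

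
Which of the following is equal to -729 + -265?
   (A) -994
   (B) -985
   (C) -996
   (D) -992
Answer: A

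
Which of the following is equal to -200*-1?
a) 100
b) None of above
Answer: b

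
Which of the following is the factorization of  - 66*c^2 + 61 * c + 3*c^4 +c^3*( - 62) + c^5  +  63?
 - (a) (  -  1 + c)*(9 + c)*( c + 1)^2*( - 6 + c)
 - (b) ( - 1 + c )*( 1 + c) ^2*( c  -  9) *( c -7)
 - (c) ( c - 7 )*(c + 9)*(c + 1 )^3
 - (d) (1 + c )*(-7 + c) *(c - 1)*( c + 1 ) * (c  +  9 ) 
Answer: d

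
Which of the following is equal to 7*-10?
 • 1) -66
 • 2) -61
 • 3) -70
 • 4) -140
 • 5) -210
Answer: 3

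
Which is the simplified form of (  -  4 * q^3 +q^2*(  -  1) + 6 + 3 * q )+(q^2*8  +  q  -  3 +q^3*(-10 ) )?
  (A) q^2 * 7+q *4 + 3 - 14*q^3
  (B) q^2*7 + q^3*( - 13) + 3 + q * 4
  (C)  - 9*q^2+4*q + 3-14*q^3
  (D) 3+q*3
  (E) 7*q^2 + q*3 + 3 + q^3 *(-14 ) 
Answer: A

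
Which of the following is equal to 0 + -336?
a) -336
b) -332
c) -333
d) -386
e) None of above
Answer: a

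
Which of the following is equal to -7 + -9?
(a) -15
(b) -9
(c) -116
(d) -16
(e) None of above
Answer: d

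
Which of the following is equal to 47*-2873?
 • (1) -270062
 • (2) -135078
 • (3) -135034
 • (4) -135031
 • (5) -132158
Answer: 4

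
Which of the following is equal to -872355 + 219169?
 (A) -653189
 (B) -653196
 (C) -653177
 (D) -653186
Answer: D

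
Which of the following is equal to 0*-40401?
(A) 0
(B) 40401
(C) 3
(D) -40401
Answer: A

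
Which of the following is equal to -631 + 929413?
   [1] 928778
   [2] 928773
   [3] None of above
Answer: 3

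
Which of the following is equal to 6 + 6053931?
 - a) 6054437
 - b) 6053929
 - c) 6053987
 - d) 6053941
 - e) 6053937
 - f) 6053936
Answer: e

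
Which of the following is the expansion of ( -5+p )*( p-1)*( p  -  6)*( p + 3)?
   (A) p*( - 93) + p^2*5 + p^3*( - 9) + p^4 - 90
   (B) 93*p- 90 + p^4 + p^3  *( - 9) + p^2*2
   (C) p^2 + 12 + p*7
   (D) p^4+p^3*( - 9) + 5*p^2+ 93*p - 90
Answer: D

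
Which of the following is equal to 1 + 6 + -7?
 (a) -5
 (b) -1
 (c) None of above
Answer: c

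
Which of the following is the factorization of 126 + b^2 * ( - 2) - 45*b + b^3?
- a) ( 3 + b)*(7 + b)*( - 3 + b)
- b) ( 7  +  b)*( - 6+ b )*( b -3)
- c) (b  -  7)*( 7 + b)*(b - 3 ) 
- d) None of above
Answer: b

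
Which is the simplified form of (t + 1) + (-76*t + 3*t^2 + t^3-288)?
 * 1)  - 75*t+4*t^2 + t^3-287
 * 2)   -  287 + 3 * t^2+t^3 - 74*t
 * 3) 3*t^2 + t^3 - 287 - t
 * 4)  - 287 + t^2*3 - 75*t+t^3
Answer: 4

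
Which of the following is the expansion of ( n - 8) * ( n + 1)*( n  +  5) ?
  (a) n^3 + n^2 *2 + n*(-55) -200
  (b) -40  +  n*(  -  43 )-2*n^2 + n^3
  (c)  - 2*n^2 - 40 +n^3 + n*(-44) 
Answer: b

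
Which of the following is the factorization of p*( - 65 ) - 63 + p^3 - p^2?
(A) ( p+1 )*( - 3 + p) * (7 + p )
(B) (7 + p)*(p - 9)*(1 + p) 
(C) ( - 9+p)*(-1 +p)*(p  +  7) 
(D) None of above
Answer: B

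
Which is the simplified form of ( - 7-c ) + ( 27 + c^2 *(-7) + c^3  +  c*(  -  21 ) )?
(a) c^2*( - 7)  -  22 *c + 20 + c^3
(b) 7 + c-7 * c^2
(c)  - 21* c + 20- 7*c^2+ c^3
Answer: a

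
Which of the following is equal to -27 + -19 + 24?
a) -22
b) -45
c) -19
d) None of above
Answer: a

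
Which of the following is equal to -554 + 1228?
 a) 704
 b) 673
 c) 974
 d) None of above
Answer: d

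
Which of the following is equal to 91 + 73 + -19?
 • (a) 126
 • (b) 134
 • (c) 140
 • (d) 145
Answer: d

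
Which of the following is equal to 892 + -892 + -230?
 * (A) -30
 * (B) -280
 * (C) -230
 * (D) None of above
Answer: C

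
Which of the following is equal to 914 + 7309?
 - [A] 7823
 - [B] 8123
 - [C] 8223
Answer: C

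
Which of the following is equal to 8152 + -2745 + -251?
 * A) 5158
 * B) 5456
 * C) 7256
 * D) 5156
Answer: D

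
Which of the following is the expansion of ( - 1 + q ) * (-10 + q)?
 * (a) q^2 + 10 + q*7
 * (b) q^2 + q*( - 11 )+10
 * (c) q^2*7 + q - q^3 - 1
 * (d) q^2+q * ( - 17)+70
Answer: b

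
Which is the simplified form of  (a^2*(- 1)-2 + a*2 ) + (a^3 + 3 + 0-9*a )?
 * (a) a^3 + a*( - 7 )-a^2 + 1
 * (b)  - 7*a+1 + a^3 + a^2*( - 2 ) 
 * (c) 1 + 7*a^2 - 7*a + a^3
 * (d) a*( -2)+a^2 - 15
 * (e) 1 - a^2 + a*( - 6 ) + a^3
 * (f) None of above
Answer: a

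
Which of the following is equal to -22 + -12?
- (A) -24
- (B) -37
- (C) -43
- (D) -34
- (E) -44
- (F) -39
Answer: D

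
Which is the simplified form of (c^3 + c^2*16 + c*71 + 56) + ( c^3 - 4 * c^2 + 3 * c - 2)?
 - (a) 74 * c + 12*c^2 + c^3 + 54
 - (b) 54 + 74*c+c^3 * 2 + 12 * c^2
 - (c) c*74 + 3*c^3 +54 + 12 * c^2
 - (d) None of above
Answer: b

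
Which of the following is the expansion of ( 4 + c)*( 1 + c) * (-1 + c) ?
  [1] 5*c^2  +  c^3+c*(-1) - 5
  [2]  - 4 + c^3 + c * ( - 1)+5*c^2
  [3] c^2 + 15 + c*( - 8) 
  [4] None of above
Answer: 4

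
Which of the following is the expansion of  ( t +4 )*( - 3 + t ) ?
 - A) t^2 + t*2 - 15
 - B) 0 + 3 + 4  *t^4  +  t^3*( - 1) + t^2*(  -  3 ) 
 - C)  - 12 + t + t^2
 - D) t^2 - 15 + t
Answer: C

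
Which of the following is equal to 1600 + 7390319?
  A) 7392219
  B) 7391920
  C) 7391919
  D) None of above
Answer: C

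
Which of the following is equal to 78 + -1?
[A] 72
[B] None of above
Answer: B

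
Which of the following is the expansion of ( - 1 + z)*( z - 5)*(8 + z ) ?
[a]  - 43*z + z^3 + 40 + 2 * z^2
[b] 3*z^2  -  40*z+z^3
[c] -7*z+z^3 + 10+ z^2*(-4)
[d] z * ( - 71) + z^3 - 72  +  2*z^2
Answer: a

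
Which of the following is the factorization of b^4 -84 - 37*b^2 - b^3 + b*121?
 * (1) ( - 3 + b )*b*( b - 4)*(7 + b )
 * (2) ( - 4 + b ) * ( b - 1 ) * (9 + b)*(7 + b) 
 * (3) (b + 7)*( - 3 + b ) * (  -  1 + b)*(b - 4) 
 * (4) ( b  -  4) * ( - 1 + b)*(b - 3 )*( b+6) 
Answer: 3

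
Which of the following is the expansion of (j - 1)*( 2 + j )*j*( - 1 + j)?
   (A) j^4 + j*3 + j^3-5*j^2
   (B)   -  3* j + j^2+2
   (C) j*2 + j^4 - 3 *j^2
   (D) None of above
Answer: C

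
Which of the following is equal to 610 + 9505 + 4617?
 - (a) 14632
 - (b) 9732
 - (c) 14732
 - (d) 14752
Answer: c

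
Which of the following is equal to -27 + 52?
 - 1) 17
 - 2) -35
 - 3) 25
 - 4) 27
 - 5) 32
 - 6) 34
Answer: 3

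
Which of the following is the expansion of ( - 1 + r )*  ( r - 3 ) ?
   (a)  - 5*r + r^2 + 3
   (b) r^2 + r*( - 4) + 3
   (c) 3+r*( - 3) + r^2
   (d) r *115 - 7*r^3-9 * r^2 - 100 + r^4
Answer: b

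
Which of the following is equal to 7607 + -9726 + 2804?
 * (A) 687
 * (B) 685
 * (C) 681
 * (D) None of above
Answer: B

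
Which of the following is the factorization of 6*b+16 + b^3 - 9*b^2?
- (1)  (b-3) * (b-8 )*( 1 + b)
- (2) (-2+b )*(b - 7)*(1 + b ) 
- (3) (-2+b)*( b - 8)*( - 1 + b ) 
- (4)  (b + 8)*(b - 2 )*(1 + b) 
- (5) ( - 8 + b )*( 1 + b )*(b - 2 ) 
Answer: 5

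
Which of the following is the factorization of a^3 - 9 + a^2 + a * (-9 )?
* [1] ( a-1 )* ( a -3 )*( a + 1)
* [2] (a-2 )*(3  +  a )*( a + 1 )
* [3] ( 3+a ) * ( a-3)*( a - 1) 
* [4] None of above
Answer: 4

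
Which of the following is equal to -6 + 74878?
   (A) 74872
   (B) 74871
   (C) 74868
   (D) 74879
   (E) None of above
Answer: A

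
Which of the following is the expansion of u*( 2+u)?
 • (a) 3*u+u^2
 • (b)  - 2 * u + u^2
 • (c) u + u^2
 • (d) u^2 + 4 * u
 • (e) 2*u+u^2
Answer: e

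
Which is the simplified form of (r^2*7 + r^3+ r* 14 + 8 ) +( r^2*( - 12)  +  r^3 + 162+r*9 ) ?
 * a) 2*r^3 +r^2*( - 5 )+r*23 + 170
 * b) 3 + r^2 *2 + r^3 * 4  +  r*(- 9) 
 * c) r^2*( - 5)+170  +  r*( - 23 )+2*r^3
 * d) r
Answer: a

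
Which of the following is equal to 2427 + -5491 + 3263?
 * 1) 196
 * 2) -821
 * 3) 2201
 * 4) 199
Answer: 4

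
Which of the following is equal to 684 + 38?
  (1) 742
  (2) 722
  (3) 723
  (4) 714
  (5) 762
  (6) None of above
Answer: 2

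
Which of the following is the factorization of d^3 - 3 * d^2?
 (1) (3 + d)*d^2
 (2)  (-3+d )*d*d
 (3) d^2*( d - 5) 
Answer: 2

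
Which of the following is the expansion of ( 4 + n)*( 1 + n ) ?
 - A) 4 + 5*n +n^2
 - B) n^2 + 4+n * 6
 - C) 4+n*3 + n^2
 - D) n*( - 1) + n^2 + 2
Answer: A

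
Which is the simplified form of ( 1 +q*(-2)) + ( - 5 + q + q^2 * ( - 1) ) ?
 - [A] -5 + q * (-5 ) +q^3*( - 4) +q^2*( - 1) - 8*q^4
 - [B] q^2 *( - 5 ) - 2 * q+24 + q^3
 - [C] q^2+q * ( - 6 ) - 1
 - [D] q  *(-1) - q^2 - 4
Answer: D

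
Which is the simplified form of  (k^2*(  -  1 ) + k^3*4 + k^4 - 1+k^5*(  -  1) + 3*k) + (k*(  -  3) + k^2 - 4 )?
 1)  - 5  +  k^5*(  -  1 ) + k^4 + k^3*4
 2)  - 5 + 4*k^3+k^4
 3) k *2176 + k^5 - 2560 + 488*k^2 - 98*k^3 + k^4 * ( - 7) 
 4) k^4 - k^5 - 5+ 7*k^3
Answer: 1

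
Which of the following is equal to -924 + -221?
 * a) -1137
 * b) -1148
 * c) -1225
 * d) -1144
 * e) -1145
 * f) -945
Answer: e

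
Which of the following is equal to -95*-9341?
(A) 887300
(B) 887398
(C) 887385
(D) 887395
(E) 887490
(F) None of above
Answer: D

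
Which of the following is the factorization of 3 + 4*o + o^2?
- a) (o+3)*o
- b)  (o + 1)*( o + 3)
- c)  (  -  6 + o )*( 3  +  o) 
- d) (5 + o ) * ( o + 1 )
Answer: b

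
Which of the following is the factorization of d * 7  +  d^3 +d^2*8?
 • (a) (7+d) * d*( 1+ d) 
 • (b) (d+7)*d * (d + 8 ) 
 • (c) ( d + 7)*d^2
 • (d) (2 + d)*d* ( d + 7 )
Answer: a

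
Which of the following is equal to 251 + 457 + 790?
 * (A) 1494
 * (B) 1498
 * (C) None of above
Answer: B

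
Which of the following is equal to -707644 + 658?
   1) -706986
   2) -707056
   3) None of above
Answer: 1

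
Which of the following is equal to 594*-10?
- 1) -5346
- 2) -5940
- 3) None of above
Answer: 2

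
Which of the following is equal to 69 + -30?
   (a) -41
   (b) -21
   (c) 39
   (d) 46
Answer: c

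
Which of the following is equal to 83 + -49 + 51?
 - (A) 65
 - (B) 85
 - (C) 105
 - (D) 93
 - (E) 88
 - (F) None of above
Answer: B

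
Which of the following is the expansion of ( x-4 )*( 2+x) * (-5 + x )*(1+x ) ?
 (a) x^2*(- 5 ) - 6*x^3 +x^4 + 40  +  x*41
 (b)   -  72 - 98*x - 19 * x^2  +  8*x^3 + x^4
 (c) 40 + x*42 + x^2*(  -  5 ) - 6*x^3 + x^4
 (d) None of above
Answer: c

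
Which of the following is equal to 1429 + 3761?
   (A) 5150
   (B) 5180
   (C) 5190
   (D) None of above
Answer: C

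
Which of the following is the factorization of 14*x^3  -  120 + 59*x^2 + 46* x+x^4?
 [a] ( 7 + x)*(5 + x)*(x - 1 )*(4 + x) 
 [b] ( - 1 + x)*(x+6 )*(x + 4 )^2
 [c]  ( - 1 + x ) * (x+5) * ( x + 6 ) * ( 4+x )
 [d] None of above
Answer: c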